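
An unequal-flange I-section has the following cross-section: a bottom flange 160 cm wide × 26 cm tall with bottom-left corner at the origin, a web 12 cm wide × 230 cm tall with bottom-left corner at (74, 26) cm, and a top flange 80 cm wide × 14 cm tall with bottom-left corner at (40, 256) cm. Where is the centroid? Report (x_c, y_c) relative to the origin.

bottom flange: A = 160 × 26 = 4160.00, centroid at (80.00, 13.00).
web: A = 12 × 230 = 2760.00, centroid at (80.00, 141.00).
top flange: A = 80 × 14 = 1120.00, centroid at (80.00, 263.00).
ΣA = 8040.00 cm²
ΣAx_c = (4160.00)(80.00) + (2760.00)(80.00) + (1120.00)(80.00) = 643200.00 cm³
ΣAy_c = (4160.00)(13.00) + (2760.00)(141.00) + (1120.00)(263.00) = 737800.00 cm³
x_c = 643200.00 / 8040.00 = 80.00 cm
y_c = 737800.00 / 8040.00 = 91.77 cm

x_c = 80.00 cm, y_c = 91.77 cm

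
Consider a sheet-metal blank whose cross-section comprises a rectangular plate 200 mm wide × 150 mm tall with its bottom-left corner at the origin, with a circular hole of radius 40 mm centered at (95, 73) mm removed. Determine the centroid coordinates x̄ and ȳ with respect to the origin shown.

x̄ = 101.01 mm, ȳ = 75.40 mm

plate: A = 200 × 150 = 30000.00, centroid at (100.00, 75.00).
hole: A = −π·40² = -5026.55, centroid at (95.00, 73.00).
ΣA = 24973.45 mm²
ΣAx̄ = (30000.00)(100.00) + (-5026.55)(95.00) = 2522477.92 mm³
ΣAȳ = (30000.00)(75.00) + (-5026.55)(73.00) = 1883061.98 mm³
x̄ = 2522477.92 / 24973.45 = 101.01 mm
ȳ = 1883061.98 / 24973.45 = 75.40 mm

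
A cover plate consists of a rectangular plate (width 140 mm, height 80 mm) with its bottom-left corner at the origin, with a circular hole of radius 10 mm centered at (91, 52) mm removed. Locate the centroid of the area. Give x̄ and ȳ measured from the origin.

Part | A | x̄ᵢ | ȳᵢ | A·x̄ᵢ | A·ȳᵢ
plate | 11200.00 | 70.00 | 40.00 | 784000.00 | 448000.00
hole | -314.16 | 91.00 | 52.00 | -28588.49 | -16336.28
Σ | 10885.84 |  |  | 755411.51 | 431663.72
x̄ = 755411.51 / 10885.84 = 69.39 mm
ȳ = 431663.72 / 10885.84 = 39.65 mm

x̄ = 69.39 mm, ȳ = 39.65 mm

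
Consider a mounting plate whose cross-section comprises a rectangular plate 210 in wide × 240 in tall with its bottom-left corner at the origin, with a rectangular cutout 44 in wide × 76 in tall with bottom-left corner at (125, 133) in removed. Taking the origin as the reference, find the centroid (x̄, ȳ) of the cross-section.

Part | A | x̄ᵢ | ȳᵢ | A·x̄ᵢ | A·ȳᵢ
plate | 50400.00 | 105.00 | 120.00 | 5292000.00 | 6048000.00
hole | -3344.00 | 147.00 | 171.00 | -491568.00 | -571824.00
Σ | 47056.00 |  |  | 4800432.00 | 5476176.00
x̄ = 4800432.00 / 47056.00 = 102.02 in
ȳ = 5476176.00 / 47056.00 = 116.38 in

x̄ = 102.02 in, ȳ = 116.38 in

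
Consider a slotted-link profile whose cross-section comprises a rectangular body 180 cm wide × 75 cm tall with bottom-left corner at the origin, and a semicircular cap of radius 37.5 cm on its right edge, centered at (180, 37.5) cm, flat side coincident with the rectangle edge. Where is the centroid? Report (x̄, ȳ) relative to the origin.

x̄ = 104.89 cm, ȳ = 37.50 cm

rectangular body: A = 180 × 75 = 13500.00, centroid at (90.00, 37.50).
semicircular end: A = ½π·37.5² = 2208.93, centroid at (195.92, 37.50).
ΣA = 15708.93 cm²
ΣAx̄ = (13500.00)(90.00) + (2208.93)(195.92) = 1647764.07 cm³
ΣAȳ = (13500.00)(37.50) + (2208.93)(37.50) = 589084.96 cm³
x̄ = 1647764.07 / 15708.93 = 104.89 cm
ȳ = 589084.96 / 15708.93 = 37.50 cm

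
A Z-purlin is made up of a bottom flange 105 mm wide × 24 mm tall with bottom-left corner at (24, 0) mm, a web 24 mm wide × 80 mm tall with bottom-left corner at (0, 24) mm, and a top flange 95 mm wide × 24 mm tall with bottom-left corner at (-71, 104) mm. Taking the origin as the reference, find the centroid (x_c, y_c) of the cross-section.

x_c = 24.14 mm, y_c = 62.14 mm

Part | A | x̄ᵢ | ȳᵢ | A·x̄ᵢ | A·ȳᵢ
bottom flange | 2520.00 | 76.50 | 12.00 | 192780.00 | 30240.00
web | 1920.00 | 12.00 | 64.00 | 23040.00 | 122880.00
top flange | 2280.00 | -23.50 | 116.00 | -53580.00 | 264480.00
Σ | 6720.00 |  |  | 162240.00 | 417600.00
x_c = 162240.00 / 6720.00 = 24.14 mm
y_c = 417600.00 / 6720.00 = 62.14 mm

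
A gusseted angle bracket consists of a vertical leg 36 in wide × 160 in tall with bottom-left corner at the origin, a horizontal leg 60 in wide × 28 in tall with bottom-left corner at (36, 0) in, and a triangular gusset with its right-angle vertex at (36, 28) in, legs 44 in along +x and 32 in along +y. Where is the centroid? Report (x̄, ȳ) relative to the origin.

vertical leg: A = 36 × 160 = 5760.00, centroid at (18.00, 80.00).
horizontal leg: A = 60 × 28 = 1680.00, centroid at (66.00, 14.00).
gusset: A = ½·44·32 = 704.00, centroid at (50.67, 38.67).
ΣA = 8144.00 in²
ΣAx̄ = (5760.00)(18.00) + (1680.00)(66.00) + (704.00)(50.67) = 250229.33 in³
ΣAȳ = (5760.00)(80.00) + (1680.00)(14.00) + (704.00)(38.67) = 511541.33 in³
x̄ = 250229.33 / 8144.00 = 30.73 in
ȳ = 511541.33 / 8144.00 = 62.81 in

x̄ = 30.73 in, ȳ = 62.81 in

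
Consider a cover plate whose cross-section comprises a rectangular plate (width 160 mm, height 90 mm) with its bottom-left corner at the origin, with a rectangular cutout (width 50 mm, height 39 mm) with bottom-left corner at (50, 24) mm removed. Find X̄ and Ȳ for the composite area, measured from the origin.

plate: A = 160 × 90 = 14400.00, centroid at (80.00, 45.00).
hole: A = −(50 × 39) = -1950.00, centroid at (75.00, 43.50).
ΣA = 12450.00 mm², ΣAX̄ = 1005750.00 mm³, ΣAȲ = 563175.00 mm³.
X̄ = 1005750.00/12450.00 = 80.78 mm; Ȳ = 563175.00/12450.00 = 45.23 mm.

X̄ = 80.78 mm, Ȳ = 45.23 mm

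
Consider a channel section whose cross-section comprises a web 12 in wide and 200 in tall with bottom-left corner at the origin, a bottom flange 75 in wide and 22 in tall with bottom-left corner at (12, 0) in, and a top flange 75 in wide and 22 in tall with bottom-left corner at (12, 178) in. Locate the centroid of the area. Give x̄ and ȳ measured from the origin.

x̄ = 31.18 in, ȳ = 100.00 in

Part | A | x̄ᵢ | ȳᵢ | A·x̄ᵢ | A·ȳᵢ
web | 2400.00 | 6.00 | 100.00 | 14400.00 | 240000.00
bottom flange | 1650.00 | 49.50 | 11.00 | 81675.00 | 18150.00
top flange | 1650.00 | 49.50 | 189.00 | 81675.00 | 311850.00
Σ | 5700.00 |  |  | 177750.00 | 570000.00
x̄ = 177750.00 / 5700.00 = 31.18 in
ȳ = 570000.00 / 5700.00 = 100.00 in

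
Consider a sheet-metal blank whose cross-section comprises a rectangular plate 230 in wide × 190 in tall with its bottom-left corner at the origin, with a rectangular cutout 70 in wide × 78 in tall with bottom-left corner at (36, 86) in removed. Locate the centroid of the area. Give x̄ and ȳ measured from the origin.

Part | A | x̄ᵢ | ȳᵢ | A·x̄ᵢ | A·ȳᵢ
plate | 43700.00 | 115.00 | 95.00 | 5025500.00 | 4151500.00
hole | -5460.00 | 71.00 | 125.00 | -387660.00 | -682500.00
Σ | 38240.00 |  |  | 4637840.00 | 3469000.00
x̄ = 4637840.00 / 38240.00 = 121.28 in
ȳ = 3469000.00 / 38240.00 = 90.72 in

x̄ = 121.28 in, ȳ = 90.72 in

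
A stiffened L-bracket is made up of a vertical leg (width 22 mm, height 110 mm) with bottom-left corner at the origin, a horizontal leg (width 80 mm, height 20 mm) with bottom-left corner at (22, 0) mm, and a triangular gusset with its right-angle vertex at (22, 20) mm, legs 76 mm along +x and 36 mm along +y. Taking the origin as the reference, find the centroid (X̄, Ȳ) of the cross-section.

X̄ = 35.37 mm, Ȳ = 35.80 mm

Part | A | x̄ᵢ | ȳᵢ | A·x̄ᵢ | A·ȳᵢ
vertical leg | 2420.00 | 11.00 | 55.00 | 26620.00 | 133100.00
horizontal leg | 1600.00 | 62.00 | 10.00 | 99200.00 | 16000.00
gusset | 1368.00 | 47.33 | 32.00 | 64752.00 | 43776.00
Σ | 5388.00 |  |  | 190572.00 | 192876.00
X̄ = 190572.00 / 5388.00 = 35.37 mm
Ȳ = 192876.00 / 5388.00 = 35.80 mm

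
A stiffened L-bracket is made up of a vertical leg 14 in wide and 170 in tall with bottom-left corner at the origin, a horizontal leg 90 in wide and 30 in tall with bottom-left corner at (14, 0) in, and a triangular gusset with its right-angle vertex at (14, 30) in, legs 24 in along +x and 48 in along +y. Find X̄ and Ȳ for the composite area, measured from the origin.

X̄ = 33.35 in, Ȳ = 47.61 in

vertical leg: A = 14 × 170 = 2380.00, centroid at (7.00, 85.00).
horizontal leg: A = 90 × 30 = 2700.00, centroid at (59.00, 15.00).
gusset: A = ½·24·48 = 576.00, centroid at (22.00, 46.00).
ΣA = 5656.00 in², ΣAX̄ = 188632.00 in³, ΣAȲ = 269296.00 in³.
X̄ = 188632.00/5656.00 = 33.35 in; Ȳ = 269296.00/5656.00 = 47.61 in.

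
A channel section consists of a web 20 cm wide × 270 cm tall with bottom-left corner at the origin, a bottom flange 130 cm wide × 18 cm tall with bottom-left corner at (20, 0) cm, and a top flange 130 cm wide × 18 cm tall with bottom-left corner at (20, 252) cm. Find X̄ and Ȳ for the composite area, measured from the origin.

X̄ = 44.82 cm, Ȳ = 135.00 cm

web: A = 20 × 270 = 5400.00, centroid at (10.00, 135.00).
bottom flange: A = 130 × 18 = 2340.00, centroid at (85.00, 9.00).
top flange: A = 130 × 18 = 2340.00, centroid at (85.00, 261.00).
ΣA = 10080.00 cm²
ΣAX̄ = (5400.00)(10.00) + (2340.00)(85.00) + (2340.00)(85.00) = 451800.00 cm³
ΣAȲ = (5400.00)(135.00) + (2340.00)(9.00) + (2340.00)(261.00) = 1360800.00 cm³
X̄ = 451800.00 / 10080.00 = 44.82 cm
Ȳ = 1360800.00 / 10080.00 = 135.00 cm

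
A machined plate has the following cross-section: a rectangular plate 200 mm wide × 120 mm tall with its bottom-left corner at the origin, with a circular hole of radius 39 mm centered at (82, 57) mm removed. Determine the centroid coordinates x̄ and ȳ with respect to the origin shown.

x̄ = 104.47 mm, ȳ = 60.75 mm

plate: A = 200 × 120 = 24000.00, centroid at (100.00, 60.00).
hole: A = −π·39² = -4778.36, centroid at (82.00, 57.00).
ΣA = 19221.64 mm², ΣAx̄ = 2008174.28 mm³, ΣAȳ = 1167633.34 mm³.
x̄ = 2008174.28/19221.64 = 104.47 mm; ȳ = 1167633.34/19221.64 = 60.75 mm.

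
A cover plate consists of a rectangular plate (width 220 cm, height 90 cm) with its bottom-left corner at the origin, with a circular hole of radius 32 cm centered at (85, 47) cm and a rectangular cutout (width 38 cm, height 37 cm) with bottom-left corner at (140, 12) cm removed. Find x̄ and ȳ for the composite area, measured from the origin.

plate: A = 220 × 90 = 19800.00, centroid at (110.00, 45.00).
hole 1: A = −π·32² = -3216.99, centroid at (85.00, 47.00).
hole 2: A = −(38 × 37) = -1406.00, centroid at (159.00, 30.50).
ΣA = 15177.01 cm²
ΣAx̄ = (19800.00)(110.00) + (-3216.99)(85.00) + (-1406.00)(159.00) = 1681001.78 cm³
ΣAȳ = (19800.00)(45.00) + (-3216.99)(47.00) + (-1406.00)(30.50) = 696918.43 cm³
x̄ = 1681001.78 / 15177.01 = 110.76 cm
ȳ = 696918.43 / 15177.01 = 45.92 cm

x̄ = 110.76 cm, ȳ = 45.92 cm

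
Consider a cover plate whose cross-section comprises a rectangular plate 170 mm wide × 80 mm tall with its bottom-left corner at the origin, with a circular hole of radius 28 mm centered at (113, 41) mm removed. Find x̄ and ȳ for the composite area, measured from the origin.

plate: A = 170 × 80 = 13600.00, centroid at (85.00, 40.00).
hole: A = −π·28² = -2463.01, centroid at (113.00, 41.00).
ΣA = 11136.99 mm²
ΣAx̄ = (13600.00)(85.00) + (-2463.01)(113.00) = 877680.02 mm³
ΣAȳ = (13600.00)(40.00) + (-2463.01)(41.00) = 443016.65 mm³
x̄ = 877680.02 / 11136.99 = 78.81 mm
ȳ = 443016.65 / 11136.99 = 39.78 mm

x̄ = 78.81 mm, ȳ = 39.78 mm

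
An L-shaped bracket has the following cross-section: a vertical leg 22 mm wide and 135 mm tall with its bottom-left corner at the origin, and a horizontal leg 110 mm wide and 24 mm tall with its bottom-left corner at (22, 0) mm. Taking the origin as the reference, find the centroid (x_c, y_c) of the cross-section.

Part | A | x̄ᵢ | ȳᵢ | A·x̄ᵢ | A·ȳᵢ
vertical leg | 2970.00 | 11.00 | 67.50 | 32670.00 | 200475.00
horizontal leg | 2640.00 | 77.00 | 12.00 | 203280.00 | 31680.00
Σ | 5610.00 |  |  | 235950.00 | 232155.00
x_c = 235950.00 / 5610.00 = 42.06 mm
y_c = 232155.00 / 5610.00 = 41.38 mm

x_c = 42.06 mm, y_c = 41.38 mm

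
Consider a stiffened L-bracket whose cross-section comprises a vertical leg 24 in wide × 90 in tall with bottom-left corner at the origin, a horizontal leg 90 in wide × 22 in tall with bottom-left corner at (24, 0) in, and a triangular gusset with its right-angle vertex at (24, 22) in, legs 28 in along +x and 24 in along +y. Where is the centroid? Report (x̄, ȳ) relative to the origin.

Part | A | x̄ᵢ | ȳᵢ | A·x̄ᵢ | A·ȳᵢ
vertical leg | 2160.00 | 12.00 | 45.00 | 25920.00 | 97200.00
horizontal leg | 1980.00 | 69.00 | 11.00 | 136620.00 | 21780.00
gusset | 336.00 | 33.33 | 30.00 | 11200.00 | 10080.00
Σ | 4476.00 |  |  | 173740.00 | 129060.00
x̄ = 173740.00 / 4476.00 = 38.82 in
ȳ = 129060.00 / 4476.00 = 28.83 in

x̄ = 38.82 in, ȳ = 28.83 in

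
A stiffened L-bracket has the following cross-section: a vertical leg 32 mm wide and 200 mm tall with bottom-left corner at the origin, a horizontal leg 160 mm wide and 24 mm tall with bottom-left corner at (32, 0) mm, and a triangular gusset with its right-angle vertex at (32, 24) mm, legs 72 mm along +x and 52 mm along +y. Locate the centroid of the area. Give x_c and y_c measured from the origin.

x_c = 52.62 mm, y_c = 63.03 mm

vertical leg: A = 32 × 200 = 6400.00, centroid at (16.00, 100.00).
horizontal leg: A = 160 × 24 = 3840.00, centroid at (112.00, 12.00).
gusset: A = ½·72·52 = 1872.00, centroid at (56.00, 41.33).
ΣA = 12112.00 mm², ΣAx_c = 637312.00 mm³, ΣAy_c = 763456.00 mm³.
x_c = 637312.00/12112.00 = 52.62 mm; y_c = 763456.00/12112.00 = 63.03 mm.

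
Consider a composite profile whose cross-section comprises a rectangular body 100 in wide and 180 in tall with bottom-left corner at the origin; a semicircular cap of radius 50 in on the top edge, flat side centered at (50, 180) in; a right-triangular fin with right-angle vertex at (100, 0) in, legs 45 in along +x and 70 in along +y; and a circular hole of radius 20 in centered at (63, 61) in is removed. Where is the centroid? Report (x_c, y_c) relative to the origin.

x_c = 53.87 in, y_c = 106.55 in

rectangular body: A = 100 × 180 = 18000.00, centroid at (50.00, 90.00).
semicircular top: A = ½π·50² = 3926.99, centroid at (50.00, 201.22).
triangular fin: A = ½·45·70 = 1575.00, centroid at (115.00, 23.33).
hole: A = −π·20² = -1256.64, centroid at (63.00, 61.00).
ΣA = 22245.35 in², ΣAx_c = 1198306.41 in³, ΣAy_c = 2370286.82 in³.
x_c = 1198306.41/22245.35 = 53.87 in; y_c = 2370286.82/22245.35 = 106.55 in.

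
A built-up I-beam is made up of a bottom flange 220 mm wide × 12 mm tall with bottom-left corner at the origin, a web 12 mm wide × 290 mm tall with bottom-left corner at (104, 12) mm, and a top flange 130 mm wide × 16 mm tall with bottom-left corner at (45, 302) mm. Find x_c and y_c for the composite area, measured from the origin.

Part | A | x̄ᵢ | ȳᵢ | A·x̄ᵢ | A·ȳᵢ
bottom flange | 2640.00 | 110.00 | 6.00 | 290400.00 | 15840.00
web | 3480.00 | 110.00 | 157.00 | 382800.00 | 546360.00
top flange | 2080.00 | 110.00 | 310.00 | 228800.00 | 644800.00
Σ | 8200.00 |  |  | 902000.00 | 1207000.00
x_c = 902000.00 / 8200.00 = 110.00 mm
y_c = 1207000.00 / 8200.00 = 147.20 mm

x_c = 110.00 mm, y_c = 147.20 mm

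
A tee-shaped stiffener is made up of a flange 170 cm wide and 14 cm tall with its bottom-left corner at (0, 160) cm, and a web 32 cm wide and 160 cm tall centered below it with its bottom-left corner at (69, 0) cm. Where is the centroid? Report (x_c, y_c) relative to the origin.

x_c = 85.00 cm, y_c = 107.61 cm

Part | A | x̄ᵢ | ȳᵢ | A·x̄ᵢ | A·ȳᵢ
web | 5120.00 | 85.00 | 80.00 | 435200.00 | 409600.00
flange | 2380.00 | 85.00 | 167.00 | 202300.00 | 397460.00
Σ | 7500.00 |  |  | 637500.00 | 807060.00
x_c = 637500.00 / 7500.00 = 85.00 cm
y_c = 807060.00 / 7500.00 = 107.61 cm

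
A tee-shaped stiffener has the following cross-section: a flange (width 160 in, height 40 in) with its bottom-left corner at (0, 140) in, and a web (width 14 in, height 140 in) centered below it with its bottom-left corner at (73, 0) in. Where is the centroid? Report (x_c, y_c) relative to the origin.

web: A = 14 × 140 = 1960.00, centroid at (80.00, 70.00).
flange: A = 160 × 40 = 6400.00, centroid at (80.00, 160.00).
ΣA = 8360.00 in²
ΣAx_c = (1960.00)(80.00) + (6400.00)(80.00) = 668800.00 in³
ΣAy_c = (1960.00)(70.00) + (6400.00)(160.00) = 1161200.00 in³
x_c = 668800.00 / 8360.00 = 80.00 in
y_c = 1161200.00 / 8360.00 = 138.90 in

x_c = 80.00 in, y_c = 138.90 in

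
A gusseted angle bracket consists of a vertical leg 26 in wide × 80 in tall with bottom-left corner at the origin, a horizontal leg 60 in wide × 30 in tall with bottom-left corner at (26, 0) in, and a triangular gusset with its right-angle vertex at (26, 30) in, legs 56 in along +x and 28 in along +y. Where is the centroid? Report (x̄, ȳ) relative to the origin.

Part | A | x̄ᵢ | ȳᵢ | A·x̄ᵢ | A·ȳᵢ
vertical leg | 2080.00 | 13.00 | 40.00 | 27040.00 | 83200.00
horizontal leg | 1800.00 | 56.00 | 15.00 | 100800.00 | 27000.00
gusset | 784.00 | 44.67 | 39.33 | 35018.67 | 30837.33
Σ | 4664.00 |  |  | 162858.67 | 141037.33
x̄ = 162858.67 / 4664.00 = 34.92 in
ȳ = 141037.33 / 4664.00 = 30.24 in

x̄ = 34.92 in, ȳ = 30.24 in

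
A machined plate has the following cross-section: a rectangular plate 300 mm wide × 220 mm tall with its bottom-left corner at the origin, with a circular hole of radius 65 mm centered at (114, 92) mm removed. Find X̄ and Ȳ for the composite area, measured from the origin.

plate: A = 300 × 220 = 66000.00, centroid at (150.00, 110.00).
hole: A = −π·65² = -13273.23, centroid at (114.00, 92.00).
ΣA = 52726.77 mm²
ΣAX̄ = (66000.00)(150.00) + (-13273.23)(114.00) = 8386851.90 mm³
ΣAȲ = (66000.00)(110.00) + (-13273.23)(92.00) = 6038862.94 mm³
X̄ = 8386851.90 / 52726.77 = 159.06 mm
Ȳ = 6038862.94 / 52726.77 = 114.53 mm

X̄ = 159.06 mm, Ȳ = 114.53 mm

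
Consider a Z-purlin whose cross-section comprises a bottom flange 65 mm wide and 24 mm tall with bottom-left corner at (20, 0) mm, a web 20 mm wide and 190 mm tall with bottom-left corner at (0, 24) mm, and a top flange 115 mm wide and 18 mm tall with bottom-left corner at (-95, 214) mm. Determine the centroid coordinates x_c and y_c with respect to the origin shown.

x_c = 5.69 mm, y_c = 125.51 mm

bottom flange: A = 65 × 24 = 1560.00, centroid at (52.50, 12.00).
web: A = 20 × 190 = 3800.00, centroid at (10.00, 119.00).
top flange: A = 115 × 18 = 2070.00, centroid at (-37.50, 223.00).
ΣA = 7430.00 mm²
ΣAx_c = (1560.00)(52.50) + (3800.00)(10.00) + (2070.00)(-37.50) = 42275.00 mm³
ΣAy_c = (1560.00)(12.00) + (3800.00)(119.00) + (2070.00)(223.00) = 932530.00 mm³
x_c = 42275.00 / 7430.00 = 5.69 mm
y_c = 932530.00 / 7430.00 = 125.51 mm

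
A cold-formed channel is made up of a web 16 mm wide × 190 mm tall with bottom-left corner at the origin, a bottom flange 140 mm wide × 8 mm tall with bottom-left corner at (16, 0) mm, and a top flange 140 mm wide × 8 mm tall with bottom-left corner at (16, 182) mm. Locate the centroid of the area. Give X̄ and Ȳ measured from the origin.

X̄ = 41.09 mm, Ȳ = 95.00 mm

web: A = 16 × 190 = 3040.00, centroid at (8.00, 95.00).
bottom flange: A = 140 × 8 = 1120.00, centroid at (86.00, 4.00).
top flange: A = 140 × 8 = 1120.00, centroid at (86.00, 186.00).
ΣA = 5280.00 mm², ΣAX̄ = 216960.00 mm³, ΣAȲ = 501600.00 mm³.
X̄ = 216960.00/5280.00 = 41.09 mm; Ȳ = 501600.00/5280.00 = 95.00 mm.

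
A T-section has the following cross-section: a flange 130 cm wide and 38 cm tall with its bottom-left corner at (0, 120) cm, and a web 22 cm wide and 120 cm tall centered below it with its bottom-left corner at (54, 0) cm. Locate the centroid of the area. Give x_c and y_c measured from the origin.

web: A = 22 × 120 = 2640.00, centroid at (65.00, 60.00).
flange: A = 130 × 38 = 4940.00, centroid at (65.00, 139.00).
ΣA = 7580.00 cm², ΣAx_c = 492700.00 cm³, ΣAy_c = 845060.00 cm³.
x_c = 492700.00/7580.00 = 65.00 cm; y_c = 845060.00/7580.00 = 111.49 cm.

x_c = 65.00 cm, y_c = 111.49 cm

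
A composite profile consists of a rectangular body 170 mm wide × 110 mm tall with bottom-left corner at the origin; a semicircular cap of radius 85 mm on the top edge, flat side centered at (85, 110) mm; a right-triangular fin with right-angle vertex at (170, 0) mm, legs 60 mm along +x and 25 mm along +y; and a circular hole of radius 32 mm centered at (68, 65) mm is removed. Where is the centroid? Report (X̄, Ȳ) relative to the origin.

X̄ = 89.84 mm, Ȳ = 90.04 mm

rectangular body: A = 170 × 110 = 18700.00, centroid at (85.00, 55.00).
semicircular top: A = ½π·85² = 11349.00, centroid at (85.00, 146.08).
triangular fin: A = ½·60·25 = 750.00, centroid at (190.00, 8.33).
hole: A = −π·32² = -3216.99, centroid at (68.00, 65.00).
ΣA = 27582.01 mm²
ΣAX̄ = (18700.00)(85.00) + (11349.00)(85.00) + (750.00)(190.00) + (-3216.99)(68.00) = 2477909.91 mm³
ΣAȲ = (18700.00)(55.00) + (11349.00)(146.08) + (750.00)(8.33) + (-3216.99)(65.00) = 2483452.64 mm³
X̄ = 2477909.91 / 27582.01 = 89.84 mm
Ȳ = 2483452.64 / 27582.01 = 90.04 mm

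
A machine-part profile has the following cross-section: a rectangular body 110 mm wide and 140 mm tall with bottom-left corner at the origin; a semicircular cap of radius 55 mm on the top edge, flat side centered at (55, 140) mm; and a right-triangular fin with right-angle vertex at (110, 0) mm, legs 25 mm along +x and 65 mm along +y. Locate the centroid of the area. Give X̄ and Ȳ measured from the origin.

X̄ = 57.45 mm, Ȳ = 89.28 mm

Part | A | x̄ᵢ | ȳᵢ | A·x̄ᵢ | A·ȳᵢ
rectangular body | 15400.00 | 55.00 | 70.00 | 847000.00 | 1078000.00
semicircular top | 4751.66 | 55.00 | 163.34 | 261341.24 | 776148.91
triangular fin | 812.50 | 118.33 | 21.67 | 96145.83 | 17604.17
Σ | 20964.16 |  |  | 1204487.07 | 1871753.08
X̄ = 1204487.07 / 20964.16 = 57.45 mm
Ȳ = 1871753.08 / 20964.16 = 89.28 mm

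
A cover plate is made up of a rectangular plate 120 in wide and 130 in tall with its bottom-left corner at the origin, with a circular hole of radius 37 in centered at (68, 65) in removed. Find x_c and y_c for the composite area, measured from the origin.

x_c = 56.95 in, y_c = 65.00 in

plate: A = 120 × 130 = 15600.00, centroid at (60.00, 65.00).
hole: A = −π·37² = -4300.84, centroid at (68.00, 65.00).
ΣA = 11299.16 in²
ΣAx_c = (15600.00)(60.00) + (-4300.84)(68.00) = 643542.86 in³
ΣAy_c = (15600.00)(65.00) + (-4300.84)(65.00) = 734445.38 in³
x_c = 643542.86 / 11299.16 = 56.95 in
y_c = 734445.38 / 11299.16 = 65.00 in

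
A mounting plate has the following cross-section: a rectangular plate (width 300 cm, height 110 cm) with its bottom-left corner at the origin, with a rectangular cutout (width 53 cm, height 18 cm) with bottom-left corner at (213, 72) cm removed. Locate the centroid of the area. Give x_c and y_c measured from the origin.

plate: A = 300 × 110 = 33000.00, centroid at (150.00, 55.00).
hole: A = −(53 × 18) = -954.00, centroid at (239.50, 81.00).
ΣA = 32046.00 cm², ΣAx_c = 4721517.00 cm³, ΣAy_c = 1737726.00 cm³.
x_c = 4721517.00/32046.00 = 147.34 cm; y_c = 1737726.00/32046.00 = 54.23 cm.

x_c = 147.34 cm, y_c = 54.23 cm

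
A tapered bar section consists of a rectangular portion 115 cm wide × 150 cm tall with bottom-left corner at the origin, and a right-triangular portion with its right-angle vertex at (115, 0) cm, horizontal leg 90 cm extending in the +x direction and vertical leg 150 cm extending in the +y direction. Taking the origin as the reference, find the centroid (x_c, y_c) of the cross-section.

Part | A | x̄ᵢ | ȳᵢ | A·x̄ᵢ | A·ȳᵢ
rectangular portion | 17250.00 | 57.50 | 75.00 | 991875.00 | 1293750.00
triangular portion | 6750.00 | 145.00 | 50.00 | 978750.00 | 337500.00
Σ | 24000.00 |  |  | 1970625.00 | 1631250.00
x_c = 1970625.00 / 24000.00 = 82.11 cm
y_c = 1631250.00 / 24000.00 = 67.97 cm

x_c = 82.11 cm, y_c = 67.97 cm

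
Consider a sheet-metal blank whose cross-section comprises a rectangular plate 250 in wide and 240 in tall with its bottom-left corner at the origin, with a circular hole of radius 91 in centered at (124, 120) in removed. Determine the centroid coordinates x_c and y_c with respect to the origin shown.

x_c = 125.77 in, y_c = 120.00 in

plate: A = 250 × 240 = 60000.00, centroid at (125.00, 120.00).
hole: A = −π·91² = -26015.53, centroid at (124.00, 120.00).
ΣA = 33984.47 in²
ΣAx_c = (60000.00)(125.00) + (-26015.53)(124.00) = 4274074.43 in³
ΣAy_c = (60000.00)(120.00) + (-26015.53)(120.00) = 4078136.55 in³
x_c = 4274074.43 / 33984.47 = 125.77 in
y_c = 4078136.55 / 33984.47 = 120.00 in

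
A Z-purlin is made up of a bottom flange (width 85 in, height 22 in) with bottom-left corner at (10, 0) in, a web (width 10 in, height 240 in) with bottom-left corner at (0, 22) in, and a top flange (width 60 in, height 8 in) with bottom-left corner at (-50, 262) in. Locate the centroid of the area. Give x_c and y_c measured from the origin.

x_c = 21.17 in, y_c = 102.96 in

Part | A | x̄ᵢ | ȳᵢ | A·x̄ᵢ | A·ȳᵢ
bottom flange | 1870.00 | 52.50 | 11.00 | 98175.00 | 20570.00
web | 2400.00 | 5.00 | 142.00 | 12000.00 | 340800.00
top flange | 480.00 | -20.00 | 266.00 | -9600.00 | 127680.00
Σ | 4750.00 |  |  | 100575.00 | 489050.00
x_c = 100575.00 / 4750.00 = 21.17 in
y_c = 489050.00 / 4750.00 = 102.96 in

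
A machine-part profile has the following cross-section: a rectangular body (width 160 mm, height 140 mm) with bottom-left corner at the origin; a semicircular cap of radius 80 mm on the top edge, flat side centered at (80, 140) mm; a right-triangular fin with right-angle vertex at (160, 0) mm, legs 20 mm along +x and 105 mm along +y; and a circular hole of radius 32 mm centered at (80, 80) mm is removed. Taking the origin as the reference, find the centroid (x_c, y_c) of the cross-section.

x_c = 83.00 mm, y_c = 102.23 mm

rectangular body: A = 160 × 140 = 22400.00, centroid at (80.00, 70.00).
semicircular top: A = ½π·80² = 10053.10, centroid at (80.00, 173.95).
triangular fin: A = ½·20·105 = 1050.00, centroid at (166.67, 35.00).
hole: A = −π·32² = -3216.99, centroid at (80.00, 80.00).
ΣA = 30286.11 mm²
ΣAx_c = (22400.00)(80.00) + (10053.10)(80.00) + (1050.00)(166.67) + (-3216.99)(80.00) = 2513888.45 mm³
ΣAy_c = (22400.00)(70.00) + (10053.10)(173.95) + (1050.00)(35.00) + (-3216.99)(80.00) = 3096157.57 mm³
x_c = 2513888.45 / 30286.11 = 83.00 mm
y_c = 3096157.57 / 30286.11 = 102.23 mm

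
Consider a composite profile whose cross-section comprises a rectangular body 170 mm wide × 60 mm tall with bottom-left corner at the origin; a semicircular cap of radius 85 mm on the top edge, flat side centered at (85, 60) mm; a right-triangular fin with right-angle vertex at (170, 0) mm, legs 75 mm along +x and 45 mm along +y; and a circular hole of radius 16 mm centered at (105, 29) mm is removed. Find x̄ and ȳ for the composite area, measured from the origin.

x̄ = 92.56 mm, ȳ = 62.34 mm

rectangular body: A = 170 × 60 = 10200.00, centroid at (85.00, 30.00).
semicircular top: A = ½π·85² = 11349.00, centroid at (85.00, 96.08).
triangular fin: A = ½·75·45 = 1687.50, centroid at (195.00, 15.00).
hole: A = −π·16² = -804.25, centroid at (105.00, 29.00).
ΣA = 22432.26 mm², ΣAx̄ = 2076281.78 mm³, ΣAȳ = 1398346.19 mm³.
x̄ = 2076281.78/22432.26 = 92.56 mm; ȳ = 1398346.19/22432.26 = 62.34 mm.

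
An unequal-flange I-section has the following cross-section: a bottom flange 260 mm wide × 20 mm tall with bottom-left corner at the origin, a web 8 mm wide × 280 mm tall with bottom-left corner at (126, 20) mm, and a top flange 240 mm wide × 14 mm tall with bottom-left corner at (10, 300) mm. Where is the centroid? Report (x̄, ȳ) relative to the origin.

bottom flange: A = 260 × 20 = 5200.00, centroid at (130.00, 10.00).
web: A = 8 × 280 = 2240.00, centroid at (130.00, 160.00).
top flange: A = 240 × 14 = 3360.00, centroid at (130.00, 307.00).
ΣA = 10800.00 mm², ΣAx̄ = 1404000.00 mm³, ΣAȳ = 1441920.00 mm³.
x̄ = 1404000.00/10800.00 = 130.00 mm; ȳ = 1441920.00/10800.00 = 133.51 mm.

x̄ = 130.00 mm, ȳ = 133.51 mm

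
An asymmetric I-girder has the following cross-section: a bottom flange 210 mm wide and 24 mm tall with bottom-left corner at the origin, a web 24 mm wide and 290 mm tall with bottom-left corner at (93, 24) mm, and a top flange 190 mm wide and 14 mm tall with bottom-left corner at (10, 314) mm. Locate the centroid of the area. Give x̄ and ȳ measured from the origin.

bottom flange: A = 210 × 24 = 5040.00, centroid at (105.00, 12.00).
web: A = 24 × 290 = 6960.00, centroid at (105.00, 169.00).
top flange: A = 190 × 14 = 2660.00, centroid at (105.00, 321.00).
ΣA = 14660.00 mm², ΣAx̄ = 1539300.00 mm³, ΣAȳ = 2090580.00 mm³.
x̄ = 1539300.00/14660.00 = 105.00 mm; ȳ = 2090580.00/14660.00 = 142.60 mm.

x̄ = 105.00 mm, ȳ = 142.60 mm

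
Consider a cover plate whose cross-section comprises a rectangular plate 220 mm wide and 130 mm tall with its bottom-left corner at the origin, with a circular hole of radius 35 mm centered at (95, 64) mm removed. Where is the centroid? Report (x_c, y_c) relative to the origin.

plate: A = 220 × 130 = 28600.00, centroid at (110.00, 65.00).
hole: A = −π·35² = -3848.45, centroid at (95.00, 64.00).
ΣA = 24751.55 mm², ΣAx_c = 2780397.15 mm³, ΣAy_c = 1612699.14 mm³.
x_c = 2780397.15/24751.55 = 112.33 mm; y_c = 1612699.14/24751.55 = 65.16 mm.

x_c = 112.33 mm, y_c = 65.16 mm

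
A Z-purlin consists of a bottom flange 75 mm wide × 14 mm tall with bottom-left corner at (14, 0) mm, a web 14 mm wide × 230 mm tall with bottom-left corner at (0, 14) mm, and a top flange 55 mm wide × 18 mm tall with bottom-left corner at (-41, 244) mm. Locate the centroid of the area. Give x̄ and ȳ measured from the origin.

x̄ = 12.02 mm, ȳ = 127.98 mm

bottom flange: A = 75 × 14 = 1050.00, centroid at (51.50, 7.00).
web: A = 14 × 230 = 3220.00, centroid at (7.00, 129.00).
top flange: A = 55 × 18 = 990.00, centroid at (-13.50, 253.00).
ΣA = 5260.00 mm², ΣAx̄ = 63250.00 mm³, ΣAȳ = 673200.00 mm³.
x̄ = 63250.00/5260.00 = 12.02 mm; ȳ = 673200.00/5260.00 = 127.98 mm.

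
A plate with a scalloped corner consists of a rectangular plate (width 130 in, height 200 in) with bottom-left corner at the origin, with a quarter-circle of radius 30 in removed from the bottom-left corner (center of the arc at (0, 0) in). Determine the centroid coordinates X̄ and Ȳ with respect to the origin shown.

Part | A | x̄ᵢ | ȳᵢ | A·x̄ᵢ | A·ȳᵢ
plate | 26000.00 | 65.00 | 100.00 | 1690000.00 | 2600000.00
removed quarter-circle | -706.86 | 12.73 | 12.73 | -9000.00 | -9000.00
Σ | 25293.14 |  |  | 1681000.00 | 2591000.00
X̄ = 1681000.00 / 25293.14 = 66.46 in
Ȳ = 2591000.00 / 25293.14 = 102.44 in

X̄ = 66.46 in, Ȳ = 102.44 in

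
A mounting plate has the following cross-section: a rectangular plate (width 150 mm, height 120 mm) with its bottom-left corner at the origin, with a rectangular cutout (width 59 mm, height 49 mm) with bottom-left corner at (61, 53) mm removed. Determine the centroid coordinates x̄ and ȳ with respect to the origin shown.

Part | A | x̄ᵢ | ȳᵢ | A·x̄ᵢ | A·ȳᵢ
plate | 18000.00 | 75.00 | 60.00 | 1350000.00 | 1080000.00
hole | -2891.00 | 90.50 | 77.50 | -261635.50 | -224052.50
Σ | 15109.00 |  |  | 1088364.50 | 855947.50
x̄ = 1088364.50 / 15109.00 = 72.03 mm
ȳ = 855947.50 / 15109.00 = 56.65 mm

x̄ = 72.03 mm, ȳ = 56.65 mm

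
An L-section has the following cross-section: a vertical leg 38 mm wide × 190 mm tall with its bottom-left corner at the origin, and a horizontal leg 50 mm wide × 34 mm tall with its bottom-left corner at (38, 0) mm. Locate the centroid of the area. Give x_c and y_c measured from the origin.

vertical leg: A = 38 × 190 = 7220.00, centroid at (19.00, 95.00).
horizontal leg: A = 50 × 34 = 1700.00, centroid at (63.00, 17.00).
ΣA = 8920.00 mm², ΣAx_c = 244280.00 mm³, ΣAy_c = 714800.00 mm³.
x_c = 244280.00/8920.00 = 27.39 mm; y_c = 714800.00/8920.00 = 80.13 mm.

x_c = 27.39 mm, y_c = 80.13 mm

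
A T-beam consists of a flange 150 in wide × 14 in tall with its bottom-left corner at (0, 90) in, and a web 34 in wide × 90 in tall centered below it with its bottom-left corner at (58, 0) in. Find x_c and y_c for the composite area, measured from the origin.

Part | A | x̄ᵢ | ȳᵢ | A·x̄ᵢ | A·ȳᵢ
web | 3060.00 | 75.00 | 45.00 | 229500.00 | 137700.00
flange | 2100.00 | 75.00 | 97.00 | 157500.00 | 203700.00
Σ | 5160.00 |  |  | 387000.00 | 341400.00
x_c = 387000.00 / 5160.00 = 75.00 in
y_c = 341400.00 / 5160.00 = 66.16 in

x_c = 75.00 in, y_c = 66.16 in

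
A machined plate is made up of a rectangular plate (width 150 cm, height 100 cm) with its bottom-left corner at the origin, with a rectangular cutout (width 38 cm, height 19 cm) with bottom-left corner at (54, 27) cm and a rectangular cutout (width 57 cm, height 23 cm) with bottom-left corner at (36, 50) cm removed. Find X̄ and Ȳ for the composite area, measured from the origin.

X̄ = 76.17 cm, Ȳ = 49.59 cm

plate: A = 150 × 100 = 15000.00, centroid at (75.00, 50.00).
hole 1: A = −(38 × 19) = -722.00, centroid at (73.00, 36.50).
hole 2: A = −(57 × 23) = -1311.00, centroid at (64.50, 61.50).
ΣA = 12967.00 cm²
ΣAX̄ = (15000.00)(75.00) + (-722.00)(73.00) + (-1311.00)(64.50) = 987734.50 cm³
ΣAȲ = (15000.00)(50.00) + (-722.00)(36.50) + (-1311.00)(61.50) = 643020.50 cm³
X̄ = 987734.50 / 12967.00 = 76.17 cm
Ȳ = 643020.50 / 12967.00 = 49.59 cm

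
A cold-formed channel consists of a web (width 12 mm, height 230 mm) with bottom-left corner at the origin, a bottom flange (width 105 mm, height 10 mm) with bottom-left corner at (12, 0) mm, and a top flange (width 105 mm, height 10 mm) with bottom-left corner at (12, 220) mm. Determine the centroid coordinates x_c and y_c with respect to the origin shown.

x_c = 31.28 mm, y_c = 115.00 mm

web: A = 12 × 230 = 2760.00, centroid at (6.00, 115.00).
bottom flange: A = 105 × 10 = 1050.00, centroid at (64.50, 5.00).
top flange: A = 105 × 10 = 1050.00, centroid at (64.50, 225.00).
ΣA = 4860.00 mm²
ΣAx_c = (2760.00)(6.00) + (1050.00)(64.50) + (1050.00)(64.50) = 152010.00 mm³
ΣAy_c = (2760.00)(115.00) + (1050.00)(5.00) + (1050.00)(225.00) = 558900.00 mm³
x_c = 152010.00 / 4860.00 = 31.28 mm
y_c = 558900.00 / 4860.00 = 115.00 mm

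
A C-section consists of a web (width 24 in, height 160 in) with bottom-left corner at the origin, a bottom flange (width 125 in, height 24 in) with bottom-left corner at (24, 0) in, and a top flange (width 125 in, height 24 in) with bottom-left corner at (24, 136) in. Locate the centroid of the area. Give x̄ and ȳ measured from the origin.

x̄ = 57.43 in, ȳ = 80.00 in

web: A = 24 × 160 = 3840.00, centroid at (12.00, 80.00).
bottom flange: A = 125 × 24 = 3000.00, centroid at (86.50, 12.00).
top flange: A = 125 × 24 = 3000.00, centroid at (86.50, 148.00).
ΣA = 9840.00 in²
ΣAx̄ = (3840.00)(12.00) + (3000.00)(86.50) + (3000.00)(86.50) = 565080.00 in³
ΣAȳ = (3840.00)(80.00) + (3000.00)(12.00) + (3000.00)(148.00) = 787200.00 in³
x̄ = 565080.00 / 9840.00 = 57.43 in
ȳ = 787200.00 / 9840.00 = 80.00 in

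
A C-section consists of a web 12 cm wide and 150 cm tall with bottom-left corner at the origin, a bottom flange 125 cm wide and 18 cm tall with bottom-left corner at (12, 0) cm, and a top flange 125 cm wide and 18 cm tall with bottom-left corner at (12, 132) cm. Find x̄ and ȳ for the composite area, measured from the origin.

web: A = 12 × 150 = 1800.00, centroid at (6.00, 75.00).
bottom flange: A = 125 × 18 = 2250.00, centroid at (74.50, 9.00).
top flange: A = 125 × 18 = 2250.00, centroid at (74.50, 141.00).
ΣA = 6300.00 cm², ΣAx̄ = 346050.00 cm³, ΣAȳ = 472500.00 cm³.
x̄ = 346050.00/6300.00 = 54.93 cm; ȳ = 472500.00/6300.00 = 75.00 cm.

x̄ = 54.93 cm, ȳ = 75.00 cm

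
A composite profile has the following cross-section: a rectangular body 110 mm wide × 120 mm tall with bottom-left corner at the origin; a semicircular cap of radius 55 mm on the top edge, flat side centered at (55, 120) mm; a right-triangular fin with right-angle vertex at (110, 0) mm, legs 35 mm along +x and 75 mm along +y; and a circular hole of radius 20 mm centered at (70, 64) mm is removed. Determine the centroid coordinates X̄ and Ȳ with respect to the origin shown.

rectangular body: A = 110 × 120 = 13200.00, centroid at (55.00, 60.00).
semicircular top: A = ½π·55² = 4751.66, centroid at (55.00, 143.34).
triangular fin: A = ½·35·75 = 1312.50, centroid at (121.67, 25.00).
hole: A = −π·20² = -1256.64, centroid at (70.00, 64.00).
ΣA = 18007.52 mm², ΣAX̄ = 1059064.14 mm³, ΣAȲ = 1425503.46 mm³.
X̄ = 1059064.14/18007.52 = 58.81 mm; Ȳ = 1425503.46/18007.52 = 79.16 mm.

X̄ = 58.81 mm, Ȳ = 79.16 mm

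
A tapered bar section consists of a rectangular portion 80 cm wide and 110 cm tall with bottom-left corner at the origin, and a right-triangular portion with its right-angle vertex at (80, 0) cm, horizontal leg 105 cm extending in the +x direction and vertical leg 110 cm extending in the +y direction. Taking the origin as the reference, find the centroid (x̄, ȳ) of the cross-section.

x̄ = 69.72 cm, ȳ = 47.74 cm

rectangular portion: A = 80 × 110 = 8800.00, centroid at (40.00, 55.00).
triangular portion: A = ½·105·110 = 5775.00, centroid at (115.00, 36.67).
ΣA = 14575.00 cm², ΣAx̄ = 1016125.00 cm³, ΣAȳ = 695750.00 cm³.
x̄ = 1016125.00/14575.00 = 69.72 cm; ȳ = 695750.00/14575.00 = 47.74 cm.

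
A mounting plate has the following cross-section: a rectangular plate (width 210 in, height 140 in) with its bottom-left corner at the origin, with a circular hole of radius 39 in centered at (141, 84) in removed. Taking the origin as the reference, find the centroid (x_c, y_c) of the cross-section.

Part | A | x̄ᵢ | ȳᵢ | A·x̄ᵢ | A·ȳᵢ
plate | 29400.00 | 105.00 | 70.00 | 3087000.00 | 2058000.00
hole | -4778.36 | 141.00 | 84.00 | -673749.10 | -401382.44
Σ | 24621.64 |  |  | 2413250.90 | 1656617.56
x_c = 2413250.90 / 24621.64 = 98.01 in
y_c = 1656617.56 / 24621.64 = 67.28 in

x_c = 98.01 in, y_c = 67.28 in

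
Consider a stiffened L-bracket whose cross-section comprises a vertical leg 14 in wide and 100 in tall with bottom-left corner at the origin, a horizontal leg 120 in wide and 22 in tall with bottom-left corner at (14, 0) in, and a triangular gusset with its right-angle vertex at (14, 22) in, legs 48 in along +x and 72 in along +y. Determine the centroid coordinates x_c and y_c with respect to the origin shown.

Part | A | x̄ᵢ | ȳᵢ | A·x̄ᵢ | A·ȳᵢ
vertical leg | 1400.00 | 7.00 | 50.00 | 9800.00 | 70000.00
horizontal leg | 2640.00 | 74.00 | 11.00 | 195360.00 | 29040.00
gusset | 1728.00 | 30.00 | 46.00 | 51840.00 | 79488.00
Σ | 5768.00 |  |  | 257000.00 | 178528.00
x_c = 257000.00 / 5768.00 = 44.56 in
y_c = 178528.00 / 5768.00 = 30.95 in

x_c = 44.56 in, y_c = 30.95 in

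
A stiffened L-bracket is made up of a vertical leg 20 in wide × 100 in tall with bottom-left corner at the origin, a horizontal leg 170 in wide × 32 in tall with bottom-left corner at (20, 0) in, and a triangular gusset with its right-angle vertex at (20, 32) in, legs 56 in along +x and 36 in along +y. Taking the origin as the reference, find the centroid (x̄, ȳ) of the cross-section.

x̄ = 74.59 in, ȳ = 27.39 in

vertical leg: A = 20 × 100 = 2000.00, centroid at (10.00, 50.00).
horizontal leg: A = 170 × 32 = 5440.00, centroid at (105.00, 16.00).
gusset: A = ½·56·36 = 1008.00, centroid at (38.67, 44.00).
ΣA = 8448.00 in²
ΣAx̄ = (2000.00)(10.00) + (5440.00)(105.00) + (1008.00)(38.67) = 630176.00 in³
ΣAȳ = (2000.00)(50.00) + (5440.00)(16.00) + (1008.00)(44.00) = 231392.00 in³
x̄ = 630176.00 / 8448.00 = 74.59 in
ȳ = 231392.00 / 8448.00 = 27.39 in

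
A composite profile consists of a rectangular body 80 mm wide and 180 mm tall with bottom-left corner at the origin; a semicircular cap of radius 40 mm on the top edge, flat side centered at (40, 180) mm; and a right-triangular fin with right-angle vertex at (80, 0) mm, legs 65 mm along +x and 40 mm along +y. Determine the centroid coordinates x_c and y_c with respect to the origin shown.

x_c = 44.40 mm, y_c = 99.29 mm

Part | A | x̄ᵢ | ȳᵢ | A·x̄ᵢ | A·ȳᵢ
rectangular body | 14400.00 | 40.00 | 90.00 | 576000.00 | 1296000.00
semicircular top | 2513.27 | 40.00 | 196.98 | 100530.96 | 495056.01
triangular fin | 1300.00 | 101.67 | 13.33 | 132166.67 | 17333.33
Σ | 18213.27 |  |  | 808697.63 | 1808389.34
x_c = 808697.63 / 18213.27 = 44.40 mm
y_c = 1808389.34 / 18213.27 = 99.29 mm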